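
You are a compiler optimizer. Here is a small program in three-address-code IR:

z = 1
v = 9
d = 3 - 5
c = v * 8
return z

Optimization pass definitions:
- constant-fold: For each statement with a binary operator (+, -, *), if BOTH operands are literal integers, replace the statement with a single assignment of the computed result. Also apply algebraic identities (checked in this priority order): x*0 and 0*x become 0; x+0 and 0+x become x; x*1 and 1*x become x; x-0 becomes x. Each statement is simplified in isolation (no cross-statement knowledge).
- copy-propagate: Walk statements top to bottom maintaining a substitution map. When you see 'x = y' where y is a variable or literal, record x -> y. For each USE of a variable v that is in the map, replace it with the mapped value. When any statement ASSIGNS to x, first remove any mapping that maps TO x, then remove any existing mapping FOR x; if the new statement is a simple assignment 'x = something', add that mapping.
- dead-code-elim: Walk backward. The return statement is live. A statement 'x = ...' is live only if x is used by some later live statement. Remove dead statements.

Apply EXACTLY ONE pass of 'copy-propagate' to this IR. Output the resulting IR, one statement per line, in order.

Applying copy-propagate statement-by-statement:
  [1] z = 1  (unchanged)
  [2] v = 9  (unchanged)
  [3] d = 3 - 5  (unchanged)
  [4] c = v * 8  -> c = 9 * 8
  [5] return z  -> return 1
Result (5 stmts):
  z = 1
  v = 9
  d = 3 - 5
  c = 9 * 8
  return 1

Answer: z = 1
v = 9
d = 3 - 5
c = 9 * 8
return 1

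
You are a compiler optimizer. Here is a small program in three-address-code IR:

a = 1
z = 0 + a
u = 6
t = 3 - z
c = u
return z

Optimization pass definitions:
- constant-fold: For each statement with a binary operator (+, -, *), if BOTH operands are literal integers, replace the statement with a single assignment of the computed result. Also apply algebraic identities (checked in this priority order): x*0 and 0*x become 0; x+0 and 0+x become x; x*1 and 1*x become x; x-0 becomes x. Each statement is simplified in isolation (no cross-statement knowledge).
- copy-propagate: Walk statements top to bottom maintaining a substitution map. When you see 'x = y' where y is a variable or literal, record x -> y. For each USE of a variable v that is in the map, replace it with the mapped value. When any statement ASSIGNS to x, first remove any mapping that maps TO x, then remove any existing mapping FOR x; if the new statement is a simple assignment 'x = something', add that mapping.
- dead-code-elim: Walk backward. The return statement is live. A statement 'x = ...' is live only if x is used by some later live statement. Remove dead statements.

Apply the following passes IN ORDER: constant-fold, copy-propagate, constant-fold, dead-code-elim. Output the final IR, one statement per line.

Answer: return 1

Derivation:
Initial IR:
  a = 1
  z = 0 + a
  u = 6
  t = 3 - z
  c = u
  return z
After constant-fold (6 stmts):
  a = 1
  z = a
  u = 6
  t = 3 - z
  c = u
  return z
After copy-propagate (6 stmts):
  a = 1
  z = 1
  u = 6
  t = 3 - 1
  c = 6
  return 1
After constant-fold (6 stmts):
  a = 1
  z = 1
  u = 6
  t = 2
  c = 6
  return 1
After dead-code-elim (1 stmts):
  return 1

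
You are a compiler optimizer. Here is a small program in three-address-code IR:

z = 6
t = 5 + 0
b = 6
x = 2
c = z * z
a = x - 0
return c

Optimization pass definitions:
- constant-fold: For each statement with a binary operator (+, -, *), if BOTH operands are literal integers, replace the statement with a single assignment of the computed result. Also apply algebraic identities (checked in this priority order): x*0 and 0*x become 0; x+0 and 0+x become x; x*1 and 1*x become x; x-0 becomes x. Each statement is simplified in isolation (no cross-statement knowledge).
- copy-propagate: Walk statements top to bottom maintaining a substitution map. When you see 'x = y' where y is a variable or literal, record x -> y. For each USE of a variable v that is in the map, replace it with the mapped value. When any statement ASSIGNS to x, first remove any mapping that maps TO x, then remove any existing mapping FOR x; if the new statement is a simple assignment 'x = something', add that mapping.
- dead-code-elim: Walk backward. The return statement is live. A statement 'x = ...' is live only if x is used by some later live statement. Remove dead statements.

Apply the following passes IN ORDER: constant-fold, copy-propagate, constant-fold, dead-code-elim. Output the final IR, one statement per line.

Initial IR:
  z = 6
  t = 5 + 0
  b = 6
  x = 2
  c = z * z
  a = x - 0
  return c
After constant-fold (7 stmts):
  z = 6
  t = 5
  b = 6
  x = 2
  c = z * z
  a = x
  return c
After copy-propagate (7 stmts):
  z = 6
  t = 5
  b = 6
  x = 2
  c = 6 * 6
  a = 2
  return c
After constant-fold (7 stmts):
  z = 6
  t = 5
  b = 6
  x = 2
  c = 36
  a = 2
  return c
After dead-code-elim (2 stmts):
  c = 36
  return c

Answer: c = 36
return c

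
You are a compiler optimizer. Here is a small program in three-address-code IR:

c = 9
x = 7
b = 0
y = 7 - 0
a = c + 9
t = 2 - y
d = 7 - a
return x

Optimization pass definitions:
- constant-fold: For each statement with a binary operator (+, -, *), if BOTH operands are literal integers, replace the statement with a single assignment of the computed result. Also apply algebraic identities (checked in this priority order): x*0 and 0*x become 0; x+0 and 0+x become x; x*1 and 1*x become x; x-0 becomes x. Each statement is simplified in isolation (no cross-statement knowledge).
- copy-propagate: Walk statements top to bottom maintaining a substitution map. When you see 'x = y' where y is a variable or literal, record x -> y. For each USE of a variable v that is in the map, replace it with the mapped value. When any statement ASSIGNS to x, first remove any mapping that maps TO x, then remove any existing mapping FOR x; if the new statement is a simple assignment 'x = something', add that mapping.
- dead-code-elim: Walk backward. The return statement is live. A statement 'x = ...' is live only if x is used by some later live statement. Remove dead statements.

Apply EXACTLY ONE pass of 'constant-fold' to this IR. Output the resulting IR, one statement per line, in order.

Applying constant-fold statement-by-statement:
  [1] c = 9  (unchanged)
  [2] x = 7  (unchanged)
  [3] b = 0  (unchanged)
  [4] y = 7 - 0  -> y = 7
  [5] a = c + 9  (unchanged)
  [6] t = 2 - y  (unchanged)
  [7] d = 7 - a  (unchanged)
  [8] return x  (unchanged)
Result (8 stmts):
  c = 9
  x = 7
  b = 0
  y = 7
  a = c + 9
  t = 2 - y
  d = 7 - a
  return x

Answer: c = 9
x = 7
b = 0
y = 7
a = c + 9
t = 2 - y
d = 7 - a
return x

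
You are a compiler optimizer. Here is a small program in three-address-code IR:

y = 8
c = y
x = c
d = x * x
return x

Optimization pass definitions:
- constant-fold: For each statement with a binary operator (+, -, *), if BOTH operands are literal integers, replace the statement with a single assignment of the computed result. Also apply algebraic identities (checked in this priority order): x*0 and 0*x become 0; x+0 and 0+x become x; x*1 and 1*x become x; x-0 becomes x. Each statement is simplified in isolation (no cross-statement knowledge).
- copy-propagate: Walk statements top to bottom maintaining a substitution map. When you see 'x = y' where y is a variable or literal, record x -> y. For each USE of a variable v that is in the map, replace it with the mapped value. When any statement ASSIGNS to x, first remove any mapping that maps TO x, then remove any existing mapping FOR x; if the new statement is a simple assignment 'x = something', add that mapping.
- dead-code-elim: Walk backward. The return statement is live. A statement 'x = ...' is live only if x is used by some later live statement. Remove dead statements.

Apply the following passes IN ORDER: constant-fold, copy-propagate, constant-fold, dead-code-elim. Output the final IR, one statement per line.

Answer: return 8

Derivation:
Initial IR:
  y = 8
  c = y
  x = c
  d = x * x
  return x
After constant-fold (5 stmts):
  y = 8
  c = y
  x = c
  d = x * x
  return x
After copy-propagate (5 stmts):
  y = 8
  c = 8
  x = 8
  d = 8 * 8
  return 8
After constant-fold (5 stmts):
  y = 8
  c = 8
  x = 8
  d = 64
  return 8
After dead-code-elim (1 stmts):
  return 8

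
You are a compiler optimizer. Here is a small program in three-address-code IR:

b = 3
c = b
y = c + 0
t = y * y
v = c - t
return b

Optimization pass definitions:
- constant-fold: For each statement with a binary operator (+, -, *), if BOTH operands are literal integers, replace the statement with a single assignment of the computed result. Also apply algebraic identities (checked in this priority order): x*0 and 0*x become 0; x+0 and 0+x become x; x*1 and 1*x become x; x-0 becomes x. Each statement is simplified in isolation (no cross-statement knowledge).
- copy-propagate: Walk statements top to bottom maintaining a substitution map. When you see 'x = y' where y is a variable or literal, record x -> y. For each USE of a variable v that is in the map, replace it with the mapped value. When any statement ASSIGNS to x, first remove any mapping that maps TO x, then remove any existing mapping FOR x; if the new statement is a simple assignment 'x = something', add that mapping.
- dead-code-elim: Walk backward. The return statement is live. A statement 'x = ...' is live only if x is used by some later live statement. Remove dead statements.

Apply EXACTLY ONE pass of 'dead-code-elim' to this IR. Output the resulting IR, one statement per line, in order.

Applying dead-code-elim statement-by-statement:
  [6] return b  -> KEEP (return); live=['b']
  [5] v = c - t  -> DEAD (v not live)
  [4] t = y * y  -> DEAD (t not live)
  [3] y = c + 0  -> DEAD (y not live)
  [2] c = b  -> DEAD (c not live)
  [1] b = 3  -> KEEP; live=[]
Result (2 stmts):
  b = 3
  return b

Answer: b = 3
return b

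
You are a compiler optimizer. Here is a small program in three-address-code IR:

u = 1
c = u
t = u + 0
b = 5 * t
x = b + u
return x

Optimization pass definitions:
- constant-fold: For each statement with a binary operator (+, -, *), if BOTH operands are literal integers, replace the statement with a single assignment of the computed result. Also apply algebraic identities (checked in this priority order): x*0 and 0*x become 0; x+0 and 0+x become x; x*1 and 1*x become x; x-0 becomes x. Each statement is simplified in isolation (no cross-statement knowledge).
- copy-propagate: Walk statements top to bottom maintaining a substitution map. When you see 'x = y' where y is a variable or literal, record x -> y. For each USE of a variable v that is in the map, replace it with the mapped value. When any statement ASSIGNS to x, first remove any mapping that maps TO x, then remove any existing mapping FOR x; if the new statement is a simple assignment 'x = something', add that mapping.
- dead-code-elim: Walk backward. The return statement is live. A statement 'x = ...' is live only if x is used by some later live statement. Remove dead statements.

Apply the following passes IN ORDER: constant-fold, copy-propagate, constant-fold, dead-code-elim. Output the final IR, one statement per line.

Answer: b = 5
x = b + 1
return x

Derivation:
Initial IR:
  u = 1
  c = u
  t = u + 0
  b = 5 * t
  x = b + u
  return x
After constant-fold (6 stmts):
  u = 1
  c = u
  t = u
  b = 5 * t
  x = b + u
  return x
After copy-propagate (6 stmts):
  u = 1
  c = 1
  t = 1
  b = 5 * 1
  x = b + 1
  return x
After constant-fold (6 stmts):
  u = 1
  c = 1
  t = 1
  b = 5
  x = b + 1
  return x
After dead-code-elim (3 stmts):
  b = 5
  x = b + 1
  return x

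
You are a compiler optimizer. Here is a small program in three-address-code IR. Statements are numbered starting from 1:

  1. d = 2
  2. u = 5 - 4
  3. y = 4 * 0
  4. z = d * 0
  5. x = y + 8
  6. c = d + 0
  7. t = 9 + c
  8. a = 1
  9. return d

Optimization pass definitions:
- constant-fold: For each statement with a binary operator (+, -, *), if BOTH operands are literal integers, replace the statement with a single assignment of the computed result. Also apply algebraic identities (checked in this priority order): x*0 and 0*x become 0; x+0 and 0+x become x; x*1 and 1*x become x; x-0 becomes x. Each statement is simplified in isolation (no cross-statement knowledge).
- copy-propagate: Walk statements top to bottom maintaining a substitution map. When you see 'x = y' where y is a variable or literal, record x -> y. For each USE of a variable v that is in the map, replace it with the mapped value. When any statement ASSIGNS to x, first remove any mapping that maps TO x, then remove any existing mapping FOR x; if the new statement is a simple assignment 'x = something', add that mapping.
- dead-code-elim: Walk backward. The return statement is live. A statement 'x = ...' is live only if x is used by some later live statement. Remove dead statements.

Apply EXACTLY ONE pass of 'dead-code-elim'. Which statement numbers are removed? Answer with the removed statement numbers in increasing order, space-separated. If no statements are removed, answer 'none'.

Answer: 2 3 4 5 6 7 8

Derivation:
Backward liveness scan:
Stmt 1 'd = 2': KEEP (d is live); live-in = []
Stmt 2 'u = 5 - 4': DEAD (u not in live set ['d'])
Stmt 3 'y = 4 * 0': DEAD (y not in live set ['d'])
Stmt 4 'z = d * 0': DEAD (z not in live set ['d'])
Stmt 5 'x = y + 8': DEAD (x not in live set ['d'])
Stmt 6 'c = d + 0': DEAD (c not in live set ['d'])
Stmt 7 't = 9 + c': DEAD (t not in live set ['d'])
Stmt 8 'a = 1': DEAD (a not in live set ['d'])
Stmt 9 'return d': KEEP (return); live-in = ['d']
Removed statement numbers: [2, 3, 4, 5, 6, 7, 8]
Surviving IR:
  d = 2
  return d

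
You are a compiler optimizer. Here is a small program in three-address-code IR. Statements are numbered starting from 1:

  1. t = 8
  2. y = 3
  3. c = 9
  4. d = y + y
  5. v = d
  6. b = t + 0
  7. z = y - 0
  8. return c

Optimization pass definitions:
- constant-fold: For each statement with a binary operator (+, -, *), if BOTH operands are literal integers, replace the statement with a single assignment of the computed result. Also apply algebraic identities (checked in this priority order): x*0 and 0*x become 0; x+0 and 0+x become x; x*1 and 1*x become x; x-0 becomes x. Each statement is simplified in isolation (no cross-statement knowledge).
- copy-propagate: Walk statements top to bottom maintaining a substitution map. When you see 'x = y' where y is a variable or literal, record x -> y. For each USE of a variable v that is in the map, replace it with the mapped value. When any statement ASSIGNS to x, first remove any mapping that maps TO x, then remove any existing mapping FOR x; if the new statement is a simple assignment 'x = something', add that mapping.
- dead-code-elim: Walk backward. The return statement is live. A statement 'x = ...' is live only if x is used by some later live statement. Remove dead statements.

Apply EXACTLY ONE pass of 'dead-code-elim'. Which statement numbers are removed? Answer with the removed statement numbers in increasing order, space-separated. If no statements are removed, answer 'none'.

Answer: 1 2 4 5 6 7

Derivation:
Backward liveness scan:
Stmt 1 't = 8': DEAD (t not in live set [])
Stmt 2 'y = 3': DEAD (y not in live set [])
Stmt 3 'c = 9': KEEP (c is live); live-in = []
Stmt 4 'd = y + y': DEAD (d not in live set ['c'])
Stmt 5 'v = d': DEAD (v not in live set ['c'])
Stmt 6 'b = t + 0': DEAD (b not in live set ['c'])
Stmt 7 'z = y - 0': DEAD (z not in live set ['c'])
Stmt 8 'return c': KEEP (return); live-in = ['c']
Removed statement numbers: [1, 2, 4, 5, 6, 7]
Surviving IR:
  c = 9
  return c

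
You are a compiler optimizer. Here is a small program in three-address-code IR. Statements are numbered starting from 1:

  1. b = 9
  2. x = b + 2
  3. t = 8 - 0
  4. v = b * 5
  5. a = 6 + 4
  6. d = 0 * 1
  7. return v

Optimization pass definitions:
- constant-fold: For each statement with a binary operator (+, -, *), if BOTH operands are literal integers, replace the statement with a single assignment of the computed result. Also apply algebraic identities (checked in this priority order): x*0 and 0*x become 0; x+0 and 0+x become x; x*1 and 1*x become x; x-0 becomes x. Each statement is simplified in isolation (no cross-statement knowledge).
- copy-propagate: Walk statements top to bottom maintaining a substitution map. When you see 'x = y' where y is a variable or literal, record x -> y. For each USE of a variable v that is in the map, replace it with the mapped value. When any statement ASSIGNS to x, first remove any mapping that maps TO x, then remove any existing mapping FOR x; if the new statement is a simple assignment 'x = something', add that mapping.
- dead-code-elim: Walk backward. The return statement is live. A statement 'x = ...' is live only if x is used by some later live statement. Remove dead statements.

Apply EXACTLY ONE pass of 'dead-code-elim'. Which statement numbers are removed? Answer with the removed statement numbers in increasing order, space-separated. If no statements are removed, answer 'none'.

Answer: 2 3 5 6

Derivation:
Backward liveness scan:
Stmt 1 'b = 9': KEEP (b is live); live-in = []
Stmt 2 'x = b + 2': DEAD (x not in live set ['b'])
Stmt 3 't = 8 - 0': DEAD (t not in live set ['b'])
Stmt 4 'v = b * 5': KEEP (v is live); live-in = ['b']
Stmt 5 'a = 6 + 4': DEAD (a not in live set ['v'])
Stmt 6 'd = 0 * 1': DEAD (d not in live set ['v'])
Stmt 7 'return v': KEEP (return); live-in = ['v']
Removed statement numbers: [2, 3, 5, 6]
Surviving IR:
  b = 9
  v = b * 5
  return v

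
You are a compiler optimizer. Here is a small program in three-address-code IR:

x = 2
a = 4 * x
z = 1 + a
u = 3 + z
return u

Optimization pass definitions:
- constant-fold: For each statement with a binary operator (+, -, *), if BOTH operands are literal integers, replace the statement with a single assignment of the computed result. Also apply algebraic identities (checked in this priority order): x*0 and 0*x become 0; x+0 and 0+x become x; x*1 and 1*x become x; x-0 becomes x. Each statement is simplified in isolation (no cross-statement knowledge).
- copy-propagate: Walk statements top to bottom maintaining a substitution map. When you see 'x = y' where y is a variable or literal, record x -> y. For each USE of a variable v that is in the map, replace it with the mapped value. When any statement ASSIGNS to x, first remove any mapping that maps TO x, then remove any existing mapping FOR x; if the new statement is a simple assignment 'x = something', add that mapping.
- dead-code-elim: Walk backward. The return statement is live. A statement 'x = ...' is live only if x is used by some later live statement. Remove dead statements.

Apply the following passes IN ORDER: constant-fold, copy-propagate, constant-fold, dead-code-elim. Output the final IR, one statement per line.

Initial IR:
  x = 2
  a = 4 * x
  z = 1 + a
  u = 3 + z
  return u
After constant-fold (5 stmts):
  x = 2
  a = 4 * x
  z = 1 + a
  u = 3 + z
  return u
After copy-propagate (5 stmts):
  x = 2
  a = 4 * 2
  z = 1 + a
  u = 3 + z
  return u
After constant-fold (5 stmts):
  x = 2
  a = 8
  z = 1 + a
  u = 3 + z
  return u
After dead-code-elim (4 stmts):
  a = 8
  z = 1 + a
  u = 3 + z
  return u

Answer: a = 8
z = 1 + a
u = 3 + z
return u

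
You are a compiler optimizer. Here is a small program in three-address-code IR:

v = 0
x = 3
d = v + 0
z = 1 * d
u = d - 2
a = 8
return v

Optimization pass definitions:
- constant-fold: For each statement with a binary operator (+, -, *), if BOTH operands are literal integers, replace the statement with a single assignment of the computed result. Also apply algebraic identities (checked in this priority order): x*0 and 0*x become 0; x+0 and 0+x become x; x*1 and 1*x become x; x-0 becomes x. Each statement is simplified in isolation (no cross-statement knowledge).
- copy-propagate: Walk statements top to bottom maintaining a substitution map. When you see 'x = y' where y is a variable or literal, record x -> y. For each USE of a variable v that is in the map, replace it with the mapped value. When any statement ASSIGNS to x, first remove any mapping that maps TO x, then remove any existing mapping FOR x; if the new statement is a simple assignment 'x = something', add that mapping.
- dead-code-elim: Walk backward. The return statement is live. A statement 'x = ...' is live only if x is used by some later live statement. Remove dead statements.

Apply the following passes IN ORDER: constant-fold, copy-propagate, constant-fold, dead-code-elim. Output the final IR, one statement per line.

Initial IR:
  v = 0
  x = 3
  d = v + 0
  z = 1 * d
  u = d - 2
  a = 8
  return v
After constant-fold (7 stmts):
  v = 0
  x = 3
  d = v
  z = d
  u = d - 2
  a = 8
  return v
After copy-propagate (7 stmts):
  v = 0
  x = 3
  d = 0
  z = 0
  u = 0 - 2
  a = 8
  return 0
After constant-fold (7 stmts):
  v = 0
  x = 3
  d = 0
  z = 0
  u = -2
  a = 8
  return 0
After dead-code-elim (1 stmts):
  return 0

Answer: return 0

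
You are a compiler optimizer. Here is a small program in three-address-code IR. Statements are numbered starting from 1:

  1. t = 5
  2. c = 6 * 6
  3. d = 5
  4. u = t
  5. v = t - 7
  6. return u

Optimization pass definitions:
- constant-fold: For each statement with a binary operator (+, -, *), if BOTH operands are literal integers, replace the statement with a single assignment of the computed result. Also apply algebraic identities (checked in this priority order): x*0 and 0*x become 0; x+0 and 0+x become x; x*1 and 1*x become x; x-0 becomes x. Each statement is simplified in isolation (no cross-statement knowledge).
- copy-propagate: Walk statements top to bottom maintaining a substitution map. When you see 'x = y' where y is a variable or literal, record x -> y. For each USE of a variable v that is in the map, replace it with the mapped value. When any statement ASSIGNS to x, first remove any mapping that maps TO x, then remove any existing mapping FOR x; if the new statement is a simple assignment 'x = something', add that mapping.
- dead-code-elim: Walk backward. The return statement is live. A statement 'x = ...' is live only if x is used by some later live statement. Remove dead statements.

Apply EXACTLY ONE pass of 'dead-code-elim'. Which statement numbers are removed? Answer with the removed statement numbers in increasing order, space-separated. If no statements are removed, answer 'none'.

Backward liveness scan:
Stmt 1 't = 5': KEEP (t is live); live-in = []
Stmt 2 'c = 6 * 6': DEAD (c not in live set ['t'])
Stmt 3 'd = 5': DEAD (d not in live set ['t'])
Stmt 4 'u = t': KEEP (u is live); live-in = ['t']
Stmt 5 'v = t - 7': DEAD (v not in live set ['u'])
Stmt 6 'return u': KEEP (return); live-in = ['u']
Removed statement numbers: [2, 3, 5]
Surviving IR:
  t = 5
  u = t
  return u

Answer: 2 3 5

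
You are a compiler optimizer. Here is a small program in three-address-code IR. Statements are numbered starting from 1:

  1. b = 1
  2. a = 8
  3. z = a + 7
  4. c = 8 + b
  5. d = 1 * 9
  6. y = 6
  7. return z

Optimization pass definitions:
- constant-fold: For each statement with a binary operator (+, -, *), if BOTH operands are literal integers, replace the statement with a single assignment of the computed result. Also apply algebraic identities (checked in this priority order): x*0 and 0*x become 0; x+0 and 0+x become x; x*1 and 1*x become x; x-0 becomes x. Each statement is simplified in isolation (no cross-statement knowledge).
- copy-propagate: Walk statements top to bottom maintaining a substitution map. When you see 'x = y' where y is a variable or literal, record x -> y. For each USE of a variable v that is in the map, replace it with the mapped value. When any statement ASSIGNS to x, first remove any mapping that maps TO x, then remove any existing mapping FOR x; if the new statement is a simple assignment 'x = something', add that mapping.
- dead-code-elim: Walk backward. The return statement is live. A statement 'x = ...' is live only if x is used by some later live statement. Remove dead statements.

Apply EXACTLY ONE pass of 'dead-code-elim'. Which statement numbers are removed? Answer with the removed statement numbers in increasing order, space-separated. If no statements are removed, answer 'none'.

Answer: 1 4 5 6

Derivation:
Backward liveness scan:
Stmt 1 'b = 1': DEAD (b not in live set [])
Stmt 2 'a = 8': KEEP (a is live); live-in = []
Stmt 3 'z = a + 7': KEEP (z is live); live-in = ['a']
Stmt 4 'c = 8 + b': DEAD (c not in live set ['z'])
Stmt 5 'd = 1 * 9': DEAD (d not in live set ['z'])
Stmt 6 'y = 6': DEAD (y not in live set ['z'])
Stmt 7 'return z': KEEP (return); live-in = ['z']
Removed statement numbers: [1, 4, 5, 6]
Surviving IR:
  a = 8
  z = a + 7
  return z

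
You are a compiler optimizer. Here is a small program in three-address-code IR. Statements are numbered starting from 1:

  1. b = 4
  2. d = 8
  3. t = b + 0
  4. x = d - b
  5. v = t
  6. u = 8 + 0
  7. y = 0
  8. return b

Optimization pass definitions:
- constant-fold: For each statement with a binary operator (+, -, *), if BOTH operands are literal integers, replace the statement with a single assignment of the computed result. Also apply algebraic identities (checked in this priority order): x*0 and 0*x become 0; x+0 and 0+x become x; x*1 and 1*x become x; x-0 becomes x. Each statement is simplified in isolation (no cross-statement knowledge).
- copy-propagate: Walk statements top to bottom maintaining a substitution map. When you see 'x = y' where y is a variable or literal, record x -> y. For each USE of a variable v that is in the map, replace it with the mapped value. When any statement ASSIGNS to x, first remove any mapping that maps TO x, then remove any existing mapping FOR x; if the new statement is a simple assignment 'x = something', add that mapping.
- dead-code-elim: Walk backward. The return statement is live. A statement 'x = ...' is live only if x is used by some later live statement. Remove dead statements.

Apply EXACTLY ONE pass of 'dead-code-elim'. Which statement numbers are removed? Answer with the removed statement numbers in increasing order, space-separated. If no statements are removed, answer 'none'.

Backward liveness scan:
Stmt 1 'b = 4': KEEP (b is live); live-in = []
Stmt 2 'd = 8': DEAD (d not in live set ['b'])
Stmt 3 't = b + 0': DEAD (t not in live set ['b'])
Stmt 4 'x = d - b': DEAD (x not in live set ['b'])
Stmt 5 'v = t': DEAD (v not in live set ['b'])
Stmt 6 'u = 8 + 0': DEAD (u not in live set ['b'])
Stmt 7 'y = 0': DEAD (y not in live set ['b'])
Stmt 8 'return b': KEEP (return); live-in = ['b']
Removed statement numbers: [2, 3, 4, 5, 6, 7]
Surviving IR:
  b = 4
  return b

Answer: 2 3 4 5 6 7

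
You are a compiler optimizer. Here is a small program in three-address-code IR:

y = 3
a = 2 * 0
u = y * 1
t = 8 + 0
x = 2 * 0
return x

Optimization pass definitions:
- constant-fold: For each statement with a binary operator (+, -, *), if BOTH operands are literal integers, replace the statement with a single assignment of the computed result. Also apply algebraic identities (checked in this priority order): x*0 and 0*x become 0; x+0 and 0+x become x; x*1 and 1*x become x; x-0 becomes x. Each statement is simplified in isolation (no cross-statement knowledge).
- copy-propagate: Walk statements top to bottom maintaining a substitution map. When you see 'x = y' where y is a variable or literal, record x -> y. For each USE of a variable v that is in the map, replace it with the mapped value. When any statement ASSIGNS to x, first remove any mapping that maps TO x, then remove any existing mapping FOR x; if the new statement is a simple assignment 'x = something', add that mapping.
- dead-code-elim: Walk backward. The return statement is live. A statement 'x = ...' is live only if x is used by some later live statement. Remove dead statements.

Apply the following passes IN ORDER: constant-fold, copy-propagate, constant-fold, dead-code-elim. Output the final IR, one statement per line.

Answer: return 0

Derivation:
Initial IR:
  y = 3
  a = 2 * 0
  u = y * 1
  t = 8 + 0
  x = 2 * 0
  return x
After constant-fold (6 stmts):
  y = 3
  a = 0
  u = y
  t = 8
  x = 0
  return x
After copy-propagate (6 stmts):
  y = 3
  a = 0
  u = 3
  t = 8
  x = 0
  return 0
After constant-fold (6 stmts):
  y = 3
  a = 0
  u = 3
  t = 8
  x = 0
  return 0
After dead-code-elim (1 stmts):
  return 0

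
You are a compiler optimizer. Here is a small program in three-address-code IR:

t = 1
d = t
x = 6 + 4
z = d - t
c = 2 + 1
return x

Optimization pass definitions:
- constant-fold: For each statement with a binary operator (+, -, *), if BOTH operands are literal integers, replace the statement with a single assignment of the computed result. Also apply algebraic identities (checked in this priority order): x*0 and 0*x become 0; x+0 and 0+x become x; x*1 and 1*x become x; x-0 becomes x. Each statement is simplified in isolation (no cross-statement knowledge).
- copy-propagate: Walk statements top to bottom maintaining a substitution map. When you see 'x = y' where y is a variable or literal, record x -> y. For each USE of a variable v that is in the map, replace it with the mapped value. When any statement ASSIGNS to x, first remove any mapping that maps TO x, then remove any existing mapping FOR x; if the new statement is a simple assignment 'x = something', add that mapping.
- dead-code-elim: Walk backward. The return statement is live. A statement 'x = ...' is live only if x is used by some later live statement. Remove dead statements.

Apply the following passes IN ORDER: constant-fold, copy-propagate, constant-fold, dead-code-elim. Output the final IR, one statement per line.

Initial IR:
  t = 1
  d = t
  x = 6 + 4
  z = d - t
  c = 2 + 1
  return x
After constant-fold (6 stmts):
  t = 1
  d = t
  x = 10
  z = d - t
  c = 3
  return x
After copy-propagate (6 stmts):
  t = 1
  d = 1
  x = 10
  z = 1 - 1
  c = 3
  return 10
After constant-fold (6 stmts):
  t = 1
  d = 1
  x = 10
  z = 0
  c = 3
  return 10
After dead-code-elim (1 stmts):
  return 10

Answer: return 10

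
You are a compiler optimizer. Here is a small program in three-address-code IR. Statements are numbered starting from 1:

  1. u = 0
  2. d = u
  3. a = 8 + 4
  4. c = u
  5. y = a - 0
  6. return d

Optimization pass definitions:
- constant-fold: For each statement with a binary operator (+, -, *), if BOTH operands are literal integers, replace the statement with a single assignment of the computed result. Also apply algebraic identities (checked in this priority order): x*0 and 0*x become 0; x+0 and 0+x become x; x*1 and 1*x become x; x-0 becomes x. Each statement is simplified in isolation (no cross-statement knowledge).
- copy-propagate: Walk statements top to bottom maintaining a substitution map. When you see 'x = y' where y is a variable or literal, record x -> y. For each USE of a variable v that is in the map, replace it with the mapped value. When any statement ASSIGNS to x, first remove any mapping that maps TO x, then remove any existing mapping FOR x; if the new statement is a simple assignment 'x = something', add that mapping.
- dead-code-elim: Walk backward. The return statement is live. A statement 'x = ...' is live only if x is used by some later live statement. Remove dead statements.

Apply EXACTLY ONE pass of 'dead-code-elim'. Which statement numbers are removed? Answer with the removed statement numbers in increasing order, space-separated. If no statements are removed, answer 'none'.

Backward liveness scan:
Stmt 1 'u = 0': KEEP (u is live); live-in = []
Stmt 2 'd = u': KEEP (d is live); live-in = ['u']
Stmt 3 'a = 8 + 4': DEAD (a not in live set ['d'])
Stmt 4 'c = u': DEAD (c not in live set ['d'])
Stmt 5 'y = a - 0': DEAD (y not in live set ['d'])
Stmt 6 'return d': KEEP (return); live-in = ['d']
Removed statement numbers: [3, 4, 5]
Surviving IR:
  u = 0
  d = u
  return d

Answer: 3 4 5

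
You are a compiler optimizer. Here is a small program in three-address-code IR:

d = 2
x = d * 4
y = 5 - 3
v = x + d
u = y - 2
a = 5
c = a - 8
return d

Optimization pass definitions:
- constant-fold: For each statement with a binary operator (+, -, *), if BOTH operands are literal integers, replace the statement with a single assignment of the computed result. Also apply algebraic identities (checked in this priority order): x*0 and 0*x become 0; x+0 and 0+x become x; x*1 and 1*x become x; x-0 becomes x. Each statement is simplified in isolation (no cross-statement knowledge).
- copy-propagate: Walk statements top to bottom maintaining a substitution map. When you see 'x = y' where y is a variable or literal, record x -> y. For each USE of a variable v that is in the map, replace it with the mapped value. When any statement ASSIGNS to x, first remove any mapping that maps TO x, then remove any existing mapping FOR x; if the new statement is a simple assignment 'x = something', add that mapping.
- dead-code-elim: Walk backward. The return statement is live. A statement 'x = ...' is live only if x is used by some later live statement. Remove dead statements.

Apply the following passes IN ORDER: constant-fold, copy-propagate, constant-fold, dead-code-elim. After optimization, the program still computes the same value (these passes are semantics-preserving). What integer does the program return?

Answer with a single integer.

Answer: 2

Derivation:
Initial IR:
  d = 2
  x = d * 4
  y = 5 - 3
  v = x + d
  u = y - 2
  a = 5
  c = a - 8
  return d
After constant-fold (8 stmts):
  d = 2
  x = d * 4
  y = 2
  v = x + d
  u = y - 2
  a = 5
  c = a - 8
  return d
After copy-propagate (8 stmts):
  d = 2
  x = 2 * 4
  y = 2
  v = x + 2
  u = 2 - 2
  a = 5
  c = 5 - 8
  return 2
After constant-fold (8 stmts):
  d = 2
  x = 8
  y = 2
  v = x + 2
  u = 0
  a = 5
  c = -3
  return 2
After dead-code-elim (1 stmts):
  return 2
Evaluate:
  d = 2  =>  d = 2
  x = d * 4  =>  x = 8
  y = 5 - 3  =>  y = 2
  v = x + d  =>  v = 10
  u = y - 2  =>  u = 0
  a = 5  =>  a = 5
  c = a - 8  =>  c = -3
  return d = 2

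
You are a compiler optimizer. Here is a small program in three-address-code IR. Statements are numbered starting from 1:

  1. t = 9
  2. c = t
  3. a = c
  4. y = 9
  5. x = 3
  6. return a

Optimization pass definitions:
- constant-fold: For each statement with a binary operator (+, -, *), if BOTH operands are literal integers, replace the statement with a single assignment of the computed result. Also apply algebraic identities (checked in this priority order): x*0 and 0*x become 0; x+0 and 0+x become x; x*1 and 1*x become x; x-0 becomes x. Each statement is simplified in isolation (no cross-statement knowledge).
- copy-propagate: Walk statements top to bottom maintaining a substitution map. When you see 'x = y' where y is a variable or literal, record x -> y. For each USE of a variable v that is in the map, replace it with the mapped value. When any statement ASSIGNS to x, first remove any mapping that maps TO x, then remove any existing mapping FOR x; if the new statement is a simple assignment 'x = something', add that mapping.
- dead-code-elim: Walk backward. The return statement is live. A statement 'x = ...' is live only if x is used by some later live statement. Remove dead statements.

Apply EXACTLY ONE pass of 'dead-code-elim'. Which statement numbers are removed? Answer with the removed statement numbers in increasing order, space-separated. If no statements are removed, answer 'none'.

Backward liveness scan:
Stmt 1 't = 9': KEEP (t is live); live-in = []
Stmt 2 'c = t': KEEP (c is live); live-in = ['t']
Stmt 3 'a = c': KEEP (a is live); live-in = ['c']
Stmt 4 'y = 9': DEAD (y not in live set ['a'])
Stmt 5 'x = 3': DEAD (x not in live set ['a'])
Stmt 6 'return a': KEEP (return); live-in = ['a']
Removed statement numbers: [4, 5]
Surviving IR:
  t = 9
  c = t
  a = c
  return a

Answer: 4 5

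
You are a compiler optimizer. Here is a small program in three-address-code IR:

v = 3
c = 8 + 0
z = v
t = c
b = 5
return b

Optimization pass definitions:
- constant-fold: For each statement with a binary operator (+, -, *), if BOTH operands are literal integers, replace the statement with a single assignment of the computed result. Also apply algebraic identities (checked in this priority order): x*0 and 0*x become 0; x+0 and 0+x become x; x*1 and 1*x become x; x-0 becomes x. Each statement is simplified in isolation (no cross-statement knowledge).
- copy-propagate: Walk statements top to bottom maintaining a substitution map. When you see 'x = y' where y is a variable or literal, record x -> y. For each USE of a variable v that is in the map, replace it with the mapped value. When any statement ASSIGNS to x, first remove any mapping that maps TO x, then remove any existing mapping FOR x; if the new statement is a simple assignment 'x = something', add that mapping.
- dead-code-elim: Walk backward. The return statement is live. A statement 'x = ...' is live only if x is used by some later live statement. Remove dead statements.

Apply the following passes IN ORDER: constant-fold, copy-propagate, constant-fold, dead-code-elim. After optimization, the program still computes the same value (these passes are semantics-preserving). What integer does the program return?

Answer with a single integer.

Initial IR:
  v = 3
  c = 8 + 0
  z = v
  t = c
  b = 5
  return b
After constant-fold (6 stmts):
  v = 3
  c = 8
  z = v
  t = c
  b = 5
  return b
After copy-propagate (6 stmts):
  v = 3
  c = 8
  z = 3
  t = 8
  b = 5
  return 5
After constant-fold (6 stmts):
  v = 3
  c = 8
  z = 3
  t = 8
  b = 5
  return 5
After dead-code-elim (1 stmts):
  return 5
Evaluate:
  v = 3  =>  v = 3
  c = 8 + 0  =>  c = 8
  z = v  =>  z = 3
  t = c  =>  t = 8
  b = 5  =>  b = 5
  return b = 5

Answer: 5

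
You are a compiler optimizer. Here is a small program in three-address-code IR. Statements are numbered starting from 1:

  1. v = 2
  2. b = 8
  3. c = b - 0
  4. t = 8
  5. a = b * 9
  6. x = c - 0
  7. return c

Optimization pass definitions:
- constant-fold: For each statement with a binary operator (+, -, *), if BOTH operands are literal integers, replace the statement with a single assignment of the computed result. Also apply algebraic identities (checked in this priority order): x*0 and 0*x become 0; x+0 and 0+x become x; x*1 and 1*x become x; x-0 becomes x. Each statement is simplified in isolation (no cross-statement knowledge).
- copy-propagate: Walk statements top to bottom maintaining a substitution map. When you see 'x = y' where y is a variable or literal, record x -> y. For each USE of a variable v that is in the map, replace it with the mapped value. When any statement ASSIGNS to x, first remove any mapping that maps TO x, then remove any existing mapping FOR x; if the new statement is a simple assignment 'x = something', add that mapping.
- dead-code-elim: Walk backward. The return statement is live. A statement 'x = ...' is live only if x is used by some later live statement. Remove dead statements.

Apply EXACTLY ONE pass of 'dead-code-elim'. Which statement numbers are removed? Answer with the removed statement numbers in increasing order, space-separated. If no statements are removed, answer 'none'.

Backward liveness scan:
Stmt 1 'v = 2': DEAD (v not in live set [])
Stmt 2 'b = 8': KEEP (b is live); live-in = []
Stmt 3 'c = b - 0': KEEP (c is live); live-in = ['b']
Stmt 4 't = 8': DEAD (t not in live set ['c'])
Stmt 5 'a = b * 9': DEAD (a not in live set ['c'])
Stmt 6 'x = c - 0': DEAD (x not in live set ['c'])
Stmt 7 'return c': KEEP (return); live-in = ['c']
Removed statement numbers: [1, 4, 5, 6]
Surviving IR:
  b = 8
  c = b - 0
  return c

Answer: 1 4 5 6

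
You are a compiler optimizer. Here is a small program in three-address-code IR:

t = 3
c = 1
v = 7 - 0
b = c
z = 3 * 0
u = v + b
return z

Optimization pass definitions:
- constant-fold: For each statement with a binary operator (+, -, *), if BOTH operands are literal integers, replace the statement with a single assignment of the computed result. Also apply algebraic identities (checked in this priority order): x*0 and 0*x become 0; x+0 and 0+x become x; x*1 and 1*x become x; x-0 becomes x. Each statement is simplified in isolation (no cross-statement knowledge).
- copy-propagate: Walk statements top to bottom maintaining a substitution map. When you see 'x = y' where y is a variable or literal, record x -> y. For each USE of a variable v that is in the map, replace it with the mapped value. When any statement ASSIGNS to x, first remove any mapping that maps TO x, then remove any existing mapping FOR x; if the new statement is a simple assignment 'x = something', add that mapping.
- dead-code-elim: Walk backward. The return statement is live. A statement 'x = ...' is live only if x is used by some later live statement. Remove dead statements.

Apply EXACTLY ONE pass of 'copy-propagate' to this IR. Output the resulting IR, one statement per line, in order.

Applying copy-propagate statement-by-statement:
  [1] t = 3  (unchanged)
  [2] c = 1  (unchanged)
  [3] v = 7 - 0  (unchanged)
  [4] b = c  -> b = 1
  [5] z = 3 * 0  (unchanged)
  [6] u = v + b  -> u = v + 1
  [7] return z  (unchanged)
Result (7 stmts):
  t = 3
  c = 1
  v = 7 - 0
  b = 1
  z = 3 * 0
  u = v + 1
  return z

Answer: t = 3
c = 1
v = 7 - 0
b = 1
z = 3 * 0
u = v + 1
return z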